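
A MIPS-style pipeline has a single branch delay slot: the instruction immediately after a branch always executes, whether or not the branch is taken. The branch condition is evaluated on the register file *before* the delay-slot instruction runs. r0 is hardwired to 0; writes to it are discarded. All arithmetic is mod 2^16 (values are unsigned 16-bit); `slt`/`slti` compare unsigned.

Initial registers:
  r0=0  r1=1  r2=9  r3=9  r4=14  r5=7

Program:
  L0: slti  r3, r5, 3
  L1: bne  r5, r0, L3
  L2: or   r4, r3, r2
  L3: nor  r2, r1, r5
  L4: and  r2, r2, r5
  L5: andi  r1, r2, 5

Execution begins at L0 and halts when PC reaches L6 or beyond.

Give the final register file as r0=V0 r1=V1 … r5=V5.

r0=0 r1=0 r2=0 r3=0 r4=9 r5=7

PC=0  slti  r3, r5, 3        | r0=0 r1=1 r2=9 r3=0 r4=14 r5=7
PC=1  bne  r5, r0, L3        | r0=0 r1=1 r2=9 r3=0 r4=14 r5=7  [TAKEN]
PC=2  or   r4, r3, r2        | r0=0 r1=1 r2=9 r3=0 r4=9 r5=7
PC=3  nor  r2, r1, r5        | r0=0 r1=1 r2=65528 r3=0 r4=9 r5=7
PC=4  and  r2, r2, r5        | r0=0 r1=1 r2=0 r3=0 r4=9 r5=7
PC=5  andi  r1, r2, 5        | r0=0 r1=0 r2=0 r3=0 r4=9 r5=7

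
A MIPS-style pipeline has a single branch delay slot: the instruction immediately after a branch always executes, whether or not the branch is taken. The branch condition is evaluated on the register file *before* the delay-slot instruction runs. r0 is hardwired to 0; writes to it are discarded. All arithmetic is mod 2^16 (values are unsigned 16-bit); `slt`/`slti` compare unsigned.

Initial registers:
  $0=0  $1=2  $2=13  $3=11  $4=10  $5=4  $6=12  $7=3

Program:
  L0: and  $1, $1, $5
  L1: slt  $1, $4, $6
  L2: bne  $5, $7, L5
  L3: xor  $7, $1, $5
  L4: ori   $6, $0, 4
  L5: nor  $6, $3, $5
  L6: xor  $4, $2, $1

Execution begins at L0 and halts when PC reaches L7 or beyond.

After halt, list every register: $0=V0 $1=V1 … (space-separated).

$0=0 $1=1 $2=13 $3=11 $4=12 $5=4 $6=65520 $7=5

#0 and  $1, $1, $5 ; 0/0/13/11/10/4/12/3
#1 slt  $1, $4, $6 ; 0/1/13/11/10/4/12/3
#2 bne  $5, $7, L5 ; 0/1/13/11/10/4/12/3 ; →target
#3 xor  $7, $1, $5 ; 0/1/13/11/10/4/12/5
#5 nor  $6, $3, $5 ; 0/1/13/11/10/4/65520/5
#6 xor  $4, $2, $1 ; 0/1/13/11/12/4/65520/5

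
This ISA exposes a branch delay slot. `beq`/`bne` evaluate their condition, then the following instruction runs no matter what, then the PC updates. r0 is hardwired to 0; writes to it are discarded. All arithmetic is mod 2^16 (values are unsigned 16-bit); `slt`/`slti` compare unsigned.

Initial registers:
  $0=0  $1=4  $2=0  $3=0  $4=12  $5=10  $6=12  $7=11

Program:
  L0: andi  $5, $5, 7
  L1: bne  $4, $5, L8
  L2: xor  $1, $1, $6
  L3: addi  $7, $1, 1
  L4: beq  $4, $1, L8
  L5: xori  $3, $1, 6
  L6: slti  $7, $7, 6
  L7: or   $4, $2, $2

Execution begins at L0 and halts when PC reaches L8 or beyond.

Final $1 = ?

8

#0 andi  $5, $5, 7 ; 0/4/0/0/12/2/12/11
#1 bne  $4, $5, L8 ; 0/4/0/0/12/2/12/11 ; →target
#2 xor  $1, $1, $6 ; 0/8/0/0/12/2/12/11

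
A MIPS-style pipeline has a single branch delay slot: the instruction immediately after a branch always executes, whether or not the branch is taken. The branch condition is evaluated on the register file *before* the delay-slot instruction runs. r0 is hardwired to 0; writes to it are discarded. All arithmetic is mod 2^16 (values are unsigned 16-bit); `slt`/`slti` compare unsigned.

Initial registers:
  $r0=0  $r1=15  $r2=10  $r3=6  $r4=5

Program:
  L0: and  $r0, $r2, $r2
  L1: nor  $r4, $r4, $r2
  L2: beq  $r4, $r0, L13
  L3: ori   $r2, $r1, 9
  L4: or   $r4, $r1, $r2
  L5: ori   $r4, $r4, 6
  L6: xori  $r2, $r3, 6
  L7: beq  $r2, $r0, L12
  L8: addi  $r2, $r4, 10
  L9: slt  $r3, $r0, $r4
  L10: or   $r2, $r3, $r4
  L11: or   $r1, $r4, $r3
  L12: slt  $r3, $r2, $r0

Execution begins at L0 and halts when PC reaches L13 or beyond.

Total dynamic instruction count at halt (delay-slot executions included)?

  step pc=0: and  $r0, $r2, $r2  regs=(0,15,10,6,5)
  step pc=1: nor  $r4, $r4, $r2  regs=(0,15,10,6,65520)
  step pc=2: beq  $r4, $r0, L13  cond=F  regs=(0,15,10,6,65520)
  step pc=3: ori   $r2, $r1, 9  regs=(0,15,15,6,65520)
  step pc=4: or   $r4, $r1, $r2  regs=(0,15,15,6,15)
  step pc=5: ori   $r4, $r4, 6  regs=(0,15,15,6,15)
  step pc=6: xori  $r2, $r3, 6  regs=(0,15,0,6,15)
  step pc=7: beq  $r2, $r0, L12  cond=T  regs=(0,15,0,6,15)
  step pc=8: addi  $r2, $r4, 10  regs=(0,15,25,6,15)
  step pc=12: slt  $r3, $r2, $r0  regs=(0,15,25,0,15)

10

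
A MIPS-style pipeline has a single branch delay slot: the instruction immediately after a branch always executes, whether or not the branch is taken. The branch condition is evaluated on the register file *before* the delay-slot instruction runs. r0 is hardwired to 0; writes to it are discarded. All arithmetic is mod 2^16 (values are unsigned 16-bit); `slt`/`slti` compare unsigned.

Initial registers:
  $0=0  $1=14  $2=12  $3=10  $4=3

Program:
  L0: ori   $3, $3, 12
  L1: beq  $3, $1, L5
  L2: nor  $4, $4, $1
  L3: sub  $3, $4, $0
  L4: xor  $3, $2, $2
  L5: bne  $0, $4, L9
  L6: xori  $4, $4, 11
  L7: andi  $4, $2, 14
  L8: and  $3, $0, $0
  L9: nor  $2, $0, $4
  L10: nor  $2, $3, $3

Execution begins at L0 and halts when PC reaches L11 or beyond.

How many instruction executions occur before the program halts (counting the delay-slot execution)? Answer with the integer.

#0 ori   $3, $3, 12 ; 0/14/12/14/3
#1 beq  $3, $1, L5 ; 0/14/12/14/3 ; →target
#2 nor  $4, $4, $1 ; 0/14/12/14/65520
#5 bne  $0, $4, L9 ; 0/14/12/14/65520 ; →target
#6 xori  $4, $4, 11 ; 0/14/12/14/65531
#9 nor  $2, $0, $4 ; 0/14/4/14/65531
#10 nor  $2, $3, $3 ; 0/14/65521/14/65531

7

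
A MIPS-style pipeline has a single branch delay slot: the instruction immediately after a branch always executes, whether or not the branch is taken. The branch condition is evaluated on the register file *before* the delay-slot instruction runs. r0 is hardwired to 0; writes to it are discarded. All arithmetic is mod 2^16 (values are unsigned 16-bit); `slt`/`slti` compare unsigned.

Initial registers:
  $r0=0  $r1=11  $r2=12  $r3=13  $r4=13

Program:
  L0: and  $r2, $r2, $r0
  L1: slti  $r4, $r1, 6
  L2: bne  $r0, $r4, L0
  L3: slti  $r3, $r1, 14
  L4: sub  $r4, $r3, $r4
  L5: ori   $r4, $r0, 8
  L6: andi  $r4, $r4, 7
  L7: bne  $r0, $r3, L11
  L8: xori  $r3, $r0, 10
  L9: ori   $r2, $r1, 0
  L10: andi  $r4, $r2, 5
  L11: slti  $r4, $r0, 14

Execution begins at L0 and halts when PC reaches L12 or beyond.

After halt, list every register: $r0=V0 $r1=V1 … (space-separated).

$r0=0 $r1=11 $r2=0 $r3=10 $r4=1

#0 and  $r2, $r2, $r0 ; 0/11/0/13/13
#1 slti  $r4, $r1, 6 ; 0/11/0/13/0
#2 bne  $r0, $r4, L0 ; 0/11/0/13/0 ; →fallthru
#3 slti  $r3, $r1, 14 ; 0/11/0/1/0
#4 sub  $r4, $r3, $r4 ; 0/11/0/1/1
#5 ori   $r4, $r0, 8 ; 0/11/0/1/8
#6 andi  $r4, $r4, 7 ; 0/11/0/1/0
#7 bne  $r0, $r3, L11 ; 0/11/0/1/0 ; →target
#8 xori  $r3, $r0, 10 ; 0/11/0/10/0
#11 slti  $r4, $r0, 14 ; 0/11/0/10/1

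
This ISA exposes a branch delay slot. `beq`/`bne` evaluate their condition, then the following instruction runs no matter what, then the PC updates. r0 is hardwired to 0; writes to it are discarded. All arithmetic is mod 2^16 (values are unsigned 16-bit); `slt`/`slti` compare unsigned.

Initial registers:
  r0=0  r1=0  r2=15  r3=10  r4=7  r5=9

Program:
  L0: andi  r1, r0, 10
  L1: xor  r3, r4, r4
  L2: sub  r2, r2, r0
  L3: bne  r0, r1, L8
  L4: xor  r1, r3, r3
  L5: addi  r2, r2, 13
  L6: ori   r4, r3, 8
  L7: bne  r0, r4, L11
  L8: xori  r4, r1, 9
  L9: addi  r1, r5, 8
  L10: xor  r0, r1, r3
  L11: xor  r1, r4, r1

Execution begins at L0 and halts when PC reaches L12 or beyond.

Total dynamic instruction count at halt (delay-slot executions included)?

10

  step pc=0: andi  r1, r0, 10  regs=(0,0,15,10,7,9)
  step pc=1: xor  r3, r4, r4  regs=(0,0,15,0,7,9)
  step pc=2: sub  r2, r2, r0  regs=(0,0,15,0,7,9)
  step pc=3: bne  r0, r1, L8  cond=F  regs=(0,0,15,0,7,9)
  step pc=4: xor  r1, r3, r3  regs=(0,0,15,0,7,9)
  step pc=5: addi  r2, r2, 13  regs=(0,0,28,0,7,9)
  step pc=6: ori   r4, r3, 8  regs=(0,0,28,0,8,9)
  step pc=7: bne  r0, r4, L11  cond=T  regs=(0,0,28,0,8,9)
  step pc=8: xori  r4, r1, 9  regs=(0,0,28,0,9,9)
  step pc=11: xor  r1, r4, r1  regs=(0,9,28,0,9,9)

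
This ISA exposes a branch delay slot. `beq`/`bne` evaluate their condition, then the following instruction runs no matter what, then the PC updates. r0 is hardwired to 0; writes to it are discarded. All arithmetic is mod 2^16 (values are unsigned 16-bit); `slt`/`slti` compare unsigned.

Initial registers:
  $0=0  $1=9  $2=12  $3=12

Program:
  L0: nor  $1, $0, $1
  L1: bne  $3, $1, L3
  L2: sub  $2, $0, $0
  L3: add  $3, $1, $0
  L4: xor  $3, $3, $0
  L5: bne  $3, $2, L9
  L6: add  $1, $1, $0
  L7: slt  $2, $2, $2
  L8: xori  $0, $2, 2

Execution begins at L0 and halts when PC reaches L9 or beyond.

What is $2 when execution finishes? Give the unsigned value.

0

#0 nor  $1, $0, $1 ; 0/65526/12/12
#1 bne  $3, $1, L3 ; 0/65526/12/12 ; →target
#2 sub  $2, $0, $0 ; 0/65526/0/12
#3 add  $3, $1, $0 ; 0/65526/0/65526
#4 xor  $3, $3, $0 ; 0/65526/0/65526
#5 bne  $3, $2, L9 ; 0/65526/0/65526 ; →target
#6 add  $1, $1, $0 ; 0/65526/0/65526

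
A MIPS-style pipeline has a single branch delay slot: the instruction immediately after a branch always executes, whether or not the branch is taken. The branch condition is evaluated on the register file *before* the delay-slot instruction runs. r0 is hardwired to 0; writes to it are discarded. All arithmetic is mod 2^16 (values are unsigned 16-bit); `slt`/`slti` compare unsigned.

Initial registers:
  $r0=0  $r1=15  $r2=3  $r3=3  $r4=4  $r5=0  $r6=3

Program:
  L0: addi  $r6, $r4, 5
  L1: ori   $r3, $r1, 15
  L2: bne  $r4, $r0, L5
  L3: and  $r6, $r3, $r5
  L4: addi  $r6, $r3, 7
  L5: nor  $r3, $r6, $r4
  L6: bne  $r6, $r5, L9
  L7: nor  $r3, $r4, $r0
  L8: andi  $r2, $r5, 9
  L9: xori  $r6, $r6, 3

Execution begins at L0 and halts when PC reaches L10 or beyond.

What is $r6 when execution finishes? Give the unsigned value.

3

  step pc=0: addi  $r6, $r4, 5  regs=(0,15,3,3,4,0,9)
  step pc=1: ori   $r3, $r1, 15  regs=(0,15,3,15,4,0,9)
  step pc=2: bne  $r4, $r0, L5  cond=T  regs=(0,15,3,15,4,0,9)
  step pc=3: and  $r6, $r3, $r5  regs=(0,15,3,15,4,0,0)
  step pc=5: nor  $r3, $r6, $r4  regs=(0,15,3,65531,4,0,0)
  step pc=6: bne  $r6, $r5, L9  cond=F  regs=(0,15,3,65531,4,0,0)
  step pc=7: nor  $r3, $r4, $r0  regs=(0,15,3,65531,4,0,0)
  step pc=8: andi  $r2, $r5, 9  regs=(0,15,0,65531,4,0,0)
  step pc=9: xori  $r6, $r6, 3  regs=(0,15,0,65531,4,0,3)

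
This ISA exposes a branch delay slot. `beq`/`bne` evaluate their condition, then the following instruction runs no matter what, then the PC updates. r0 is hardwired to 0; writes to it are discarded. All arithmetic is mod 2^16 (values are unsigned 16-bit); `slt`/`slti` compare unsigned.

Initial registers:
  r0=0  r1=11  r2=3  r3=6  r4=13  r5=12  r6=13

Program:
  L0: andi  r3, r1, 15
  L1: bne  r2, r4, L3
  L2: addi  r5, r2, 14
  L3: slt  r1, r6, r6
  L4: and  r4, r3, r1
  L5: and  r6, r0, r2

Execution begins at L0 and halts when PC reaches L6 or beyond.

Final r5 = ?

17

#0 andi  r3, r1, 15 ; 0/11/3/11/13/12/13
#1 bne  r2, r4, L3 ; 0/11/3/11/13/12/13 ; →target
#2 addi  r5, r2, 14 ; 0/11/3/11/13/17/13
#3 slt  r1, r6, r6 ; 0/0/3/11/13/17/13
#4 and  r4, r3, r1 ; 0/0/3/11/0/17/13
#5 and  r6, r0, r2 ; 0/0/3/11/0/17/0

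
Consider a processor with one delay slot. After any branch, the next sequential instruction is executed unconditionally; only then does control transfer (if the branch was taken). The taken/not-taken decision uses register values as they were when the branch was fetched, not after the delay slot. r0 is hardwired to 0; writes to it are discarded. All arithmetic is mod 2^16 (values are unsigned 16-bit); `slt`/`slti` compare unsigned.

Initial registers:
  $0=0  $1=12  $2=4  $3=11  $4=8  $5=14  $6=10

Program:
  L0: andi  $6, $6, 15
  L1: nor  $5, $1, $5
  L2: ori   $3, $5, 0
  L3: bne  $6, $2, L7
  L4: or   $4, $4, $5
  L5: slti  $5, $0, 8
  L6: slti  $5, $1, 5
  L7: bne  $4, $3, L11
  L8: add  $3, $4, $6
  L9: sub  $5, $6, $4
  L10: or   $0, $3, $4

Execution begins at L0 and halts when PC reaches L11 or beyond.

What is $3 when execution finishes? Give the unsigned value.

3

PC=0  andi  $6, $6, 15       | $0=0 $1=12 $2=4 $3=11 $4=8 $5=14 $6=10
PC=1  nor  $5, $1, $5        | $0=0 $1=12 $2=4 $3=11 $4=8 $5=65521 $6=10
PC=2  ori   $3, $5, 0        | $0=0 $1=12 $2=4 $3=65521 $4=8 $5=65521 $6=10
PC=3  bne  $6, $2, L7        | $0=0 $1=12 $2=4 $3=65521 $4=8 $5=65521 $6=10  [TAKEN]
PC=4  or   $4, $4, $5        | $0=0 $1=12 $2=4 $3=65521 $4=65529 $5=65521 $6=10
PC=7  bne  $4, $3, L11       | $0=0 $1=12 $2=4 $3=65521 $4=65529 $5=65521 $6=10  [TAKEN]
PC=8  add  $3, $4, $6        | $0=0 $1=12 $2=4 $3=3 $4=65529 $5=65521 $6=10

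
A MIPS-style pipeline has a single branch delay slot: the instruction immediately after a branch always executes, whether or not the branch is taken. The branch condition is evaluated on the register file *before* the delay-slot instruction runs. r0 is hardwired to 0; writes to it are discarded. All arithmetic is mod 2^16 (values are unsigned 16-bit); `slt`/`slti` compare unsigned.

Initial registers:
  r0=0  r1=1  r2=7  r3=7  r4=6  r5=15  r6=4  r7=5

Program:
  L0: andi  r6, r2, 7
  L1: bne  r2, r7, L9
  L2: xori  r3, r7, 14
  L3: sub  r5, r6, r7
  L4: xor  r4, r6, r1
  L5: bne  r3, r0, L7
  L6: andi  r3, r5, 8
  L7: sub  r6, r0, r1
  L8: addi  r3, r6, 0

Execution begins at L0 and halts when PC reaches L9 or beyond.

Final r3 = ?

#0 andi  r6, r2, 7 ; 0/1/7/7/6/15/7/5
#1 bne  r2, r7, L9 ; 0/1/7/7/6/15/7/5 ; →target
#2 xori  r3, r7, 14 ; 0/1/7/11/6/15/7/5

11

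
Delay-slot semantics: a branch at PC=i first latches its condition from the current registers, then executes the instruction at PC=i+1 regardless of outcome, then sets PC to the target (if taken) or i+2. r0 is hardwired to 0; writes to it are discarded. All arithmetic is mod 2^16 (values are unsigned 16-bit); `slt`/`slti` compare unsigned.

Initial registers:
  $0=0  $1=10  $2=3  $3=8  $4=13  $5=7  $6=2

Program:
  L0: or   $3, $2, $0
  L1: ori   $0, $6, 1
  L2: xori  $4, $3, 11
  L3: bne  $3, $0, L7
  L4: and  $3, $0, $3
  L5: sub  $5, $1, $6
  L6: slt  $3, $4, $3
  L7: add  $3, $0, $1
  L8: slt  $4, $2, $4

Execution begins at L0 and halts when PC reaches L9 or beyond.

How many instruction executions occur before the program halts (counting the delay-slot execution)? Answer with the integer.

  step pc=0: or   $3, $2, $0  regs=(0,10,3,3,13,7,2)
  step pc=1: ori   $0, $6, 1  regs=(0,10,3,3,13,7,2)
  step pc=2: xori  $4, $3, 11  regs=(0,10,3,3,8,7,2)
  step pc=3: bne  $3, $0, L7  cond=T  regs=(0,10,3,3,8,7,2)
  step pc=4: and  $3, $0, $3  regs=(0,10,3,0,8,7,2)
  step pc=7: add  $3, $0, $1  regs=(0,10,3,10,8,7,2)
  step pc=8: slt  $4, $2, $4  regs=(0,10,3,10,1,7,2)

7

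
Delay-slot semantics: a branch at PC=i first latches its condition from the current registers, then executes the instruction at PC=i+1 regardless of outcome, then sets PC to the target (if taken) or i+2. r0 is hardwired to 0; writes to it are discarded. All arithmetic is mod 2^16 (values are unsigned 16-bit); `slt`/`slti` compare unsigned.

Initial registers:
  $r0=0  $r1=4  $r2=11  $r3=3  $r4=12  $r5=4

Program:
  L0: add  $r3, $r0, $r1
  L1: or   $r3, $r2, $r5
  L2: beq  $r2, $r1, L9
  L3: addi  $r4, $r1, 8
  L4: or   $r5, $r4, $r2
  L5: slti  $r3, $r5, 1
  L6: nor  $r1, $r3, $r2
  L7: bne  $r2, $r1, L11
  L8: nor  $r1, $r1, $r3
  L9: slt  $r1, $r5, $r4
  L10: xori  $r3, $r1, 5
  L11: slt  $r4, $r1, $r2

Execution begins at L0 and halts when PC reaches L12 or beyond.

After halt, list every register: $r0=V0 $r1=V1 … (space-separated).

#0 add  $r3, $r0, $r1 ; 0/4/11/4/12/4
#1 or   $r3, $r2, $r5 ; 0/4/11/15/12/4
#2 beq  $r2, $r1, L9 ; 0/4/11/15/12/4 ; →fallthru
#3 addi  $r4, $r1, 8 ; 0/4/11/15/12/4
#4 or   $r5, $r4, $r2 ; 0/4/11/15/12/15
#5 slti  $r3, $r5, 1 ; 0/4/11/0/12/15
#6 nor  $r1, $r3, $r2 ; 0/65524/11/0/12/15
#7 bne  $r2, $r1, L11 ; 0/65524/11/0/12/15 ; →target
#8 nor  $r1, $r1, $r3 ; 0/11/11/0/12/15
#11 slt  $r4, $r1, $r2 ; 0/11/11/0/0/15

$r0=0 $r1=11 $r2=11 $r3=0 $r4=0 $r5=15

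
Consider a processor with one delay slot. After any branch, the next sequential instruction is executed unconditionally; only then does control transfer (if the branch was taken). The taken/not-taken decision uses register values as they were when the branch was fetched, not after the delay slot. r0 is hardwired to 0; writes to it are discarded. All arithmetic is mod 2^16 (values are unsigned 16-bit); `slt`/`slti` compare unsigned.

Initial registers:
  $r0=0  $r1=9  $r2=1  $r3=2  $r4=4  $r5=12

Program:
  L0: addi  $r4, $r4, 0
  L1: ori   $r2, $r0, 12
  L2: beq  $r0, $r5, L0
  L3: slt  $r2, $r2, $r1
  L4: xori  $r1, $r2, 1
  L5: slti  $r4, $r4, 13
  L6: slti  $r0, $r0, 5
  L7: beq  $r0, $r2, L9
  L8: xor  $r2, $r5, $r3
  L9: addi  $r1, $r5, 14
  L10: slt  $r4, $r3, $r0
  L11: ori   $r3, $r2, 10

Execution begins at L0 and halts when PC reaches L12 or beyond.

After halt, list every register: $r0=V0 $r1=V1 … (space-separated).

$r0=0 $r1=26 $r2=14 $r3=14 $r4=0 $r5=12

PC=0  addi  $r4, $r4, 0      | $r0=0 $r1=9 $r2=1 $r3=2 $r4=4 $r5=12
PC=1  ori   $r2, $r0, 12     | $r0=0 $r1=9 $r2=12 $r3=2 $r4=4 $r5=12
PC=2  beq  $r0, $r5, L0      | $r0=0 $r1=9 $r2=12 $r3=2 $r4=4 $r5=12  [not taken]
PC=3  slt  $r2, $r2, $r1     | $r0=0 $r1=9 $r2=0 $r3=2 $r4=4 $r5=12
PC=4  xori  $r1, $r2, 1      | $r0=0 $r1=1 $r2=0 $r3=2 $r4=4 $r5=12
PC=5  slti  $r4, $r4, 13     | $r0=0 $r1=1 $r2=0 $r3=2 $r4=1 $r5=12
PC=6  slti  $r0, $r0, 5      | $r0=0 $r1=1 $r2=0 $r3=2 $r4=1 $r5=12
PC=7  beq  $r0, $r2, L9      | $r0=0 $r1=1 $r2=0 $r3=2 $r4=1 $r5=12  [TAKEN]
PC=8  xor  $r2, $r5, $r3     | $r0=0 $r1=1 $r2=14 $r3=2 $r4=1 $r5=12
PC=9  addi  $r1, $r5, 14     | $r0=0 $r1=26 $r2=14 $r3=2 $r4=1 $r5=12
PC=10 slt  $r4, $r3, $r0     | $r0=0 $r1=26 $r2=14 $r3=2 $r4=0 $r5=12
PC=11 ori   $r3, $r2, 10     | $r0=0 $r1=26 $r2=14 $r3=14 $r4=0 $r5=12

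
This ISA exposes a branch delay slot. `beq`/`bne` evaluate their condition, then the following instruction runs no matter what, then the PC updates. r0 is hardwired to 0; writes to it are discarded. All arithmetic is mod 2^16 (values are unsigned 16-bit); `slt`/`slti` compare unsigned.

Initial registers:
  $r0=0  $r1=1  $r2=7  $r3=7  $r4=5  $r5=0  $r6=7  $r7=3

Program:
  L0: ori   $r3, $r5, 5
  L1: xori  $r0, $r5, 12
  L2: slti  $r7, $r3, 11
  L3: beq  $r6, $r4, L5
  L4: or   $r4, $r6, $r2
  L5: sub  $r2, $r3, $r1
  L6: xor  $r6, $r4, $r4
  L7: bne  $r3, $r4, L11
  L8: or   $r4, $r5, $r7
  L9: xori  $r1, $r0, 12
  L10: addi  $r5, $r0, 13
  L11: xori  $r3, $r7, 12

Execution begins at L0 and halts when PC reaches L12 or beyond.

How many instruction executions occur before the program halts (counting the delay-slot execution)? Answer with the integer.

  step pc=0: ori   $r3, $r5, 5  regs=(0,1,7,5,5,0,7,3)
  step pc=1: xori  $r0, $r5, 12  regs=(0,1,7,5,5,0,7,3)
  step pc=2: slti  $r7, $r3, 11  regs=(0,1,7,5,5,0,7,1)
  step pc=3: beq  $r6, $r4, L5  cond=F  regs=(0,1,7,5,5,0,7,1)
  step pc=4: or   $r4, $r6, $r2  regs=(0,1,7,5,7,0,7,1)
  step pc=5: sub  $r2, $r3, $r1  regs=(0,1,4,5,7,0,7,1)
  step pc=6: xor  $r6, $r4, $r4  regs=(0,1,4,5,7,0,0,1)
  step pc=7: bne  $r3, $r4, L11  cond=T  regs=(0,1,4,5,7,0,0,1)
  step pc=8: or   $r4, $r5, $r7  regs=(0,1,4,5,1,0,0,1)
  step pc=11: xori  $r3, $r7, 12  regs=(0,1,4,13,1,0,0,1)

10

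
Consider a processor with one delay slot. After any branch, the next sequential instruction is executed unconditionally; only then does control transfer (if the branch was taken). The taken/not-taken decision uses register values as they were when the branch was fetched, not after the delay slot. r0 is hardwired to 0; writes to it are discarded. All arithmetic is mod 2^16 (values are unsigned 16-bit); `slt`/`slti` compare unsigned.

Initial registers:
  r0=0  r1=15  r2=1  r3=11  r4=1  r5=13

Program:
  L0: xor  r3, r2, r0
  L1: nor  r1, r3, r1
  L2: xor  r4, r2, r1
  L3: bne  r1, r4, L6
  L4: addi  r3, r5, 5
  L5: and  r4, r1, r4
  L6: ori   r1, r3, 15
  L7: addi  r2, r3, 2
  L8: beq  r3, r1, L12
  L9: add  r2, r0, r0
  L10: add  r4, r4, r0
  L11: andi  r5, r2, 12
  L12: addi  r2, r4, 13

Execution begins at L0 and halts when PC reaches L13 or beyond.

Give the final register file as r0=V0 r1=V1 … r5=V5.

PC=0  xor  r3, r2, r0        | r0=0 r1=15 r2=1 r3=1 r4=1 r5=13
PC=1  nor  r1, r3, r1        | r0=0 r1=65520 r2=1 r3=1 r4=1 r5=13
PC=2  xor  r4, r2, r1        | r0=0 r1=65520 r2=1 r3=1 r4=65521 r5=13
PC=3  bne  r1, r4, L6        | r0=0 r1=65520 r2=1 r3=1 r4=65521 r5=13  [TAKEN]
PC=4  addi  r3, r5, 5        | r0=0 r1=65520 r2=1 r3=18 r4=65521 r5=13
PC=6  ori   r1, r3, 15       | r0=0 r1=31 r2=1 r3=18 r4=65521 r5=13
PC=7  addi  r2, r3, 2        | r0=0 r1=31 r2=20 r3=18 r4=65521 r5=13
PC=8  beq  r3, r1, L12       | r0=0 r1=31 r2=20 r3=18 r4=65521 r5=13  [not taken]
PC=9  add  r2, r0, r0        | r0=0 r1=31 r2=0 r3=18 r4=65521 r5=13
PC=10 add  r4, r4, r0        | r0=0 r1=31 r2=0 r3=18 r4=65521 r5=13
PC=11 andi  r5, r2, 12       | r0=0 r1=31 r2=0 r3=18 r4=65521 r5=0
PC=12 addi  r2, r4, 13       | r0=0 r1=31 r2=65534 r3=18 r4=65521 r5=0

r0=0 r1=31 r2=65534 r3=18 r4=65521 r5=0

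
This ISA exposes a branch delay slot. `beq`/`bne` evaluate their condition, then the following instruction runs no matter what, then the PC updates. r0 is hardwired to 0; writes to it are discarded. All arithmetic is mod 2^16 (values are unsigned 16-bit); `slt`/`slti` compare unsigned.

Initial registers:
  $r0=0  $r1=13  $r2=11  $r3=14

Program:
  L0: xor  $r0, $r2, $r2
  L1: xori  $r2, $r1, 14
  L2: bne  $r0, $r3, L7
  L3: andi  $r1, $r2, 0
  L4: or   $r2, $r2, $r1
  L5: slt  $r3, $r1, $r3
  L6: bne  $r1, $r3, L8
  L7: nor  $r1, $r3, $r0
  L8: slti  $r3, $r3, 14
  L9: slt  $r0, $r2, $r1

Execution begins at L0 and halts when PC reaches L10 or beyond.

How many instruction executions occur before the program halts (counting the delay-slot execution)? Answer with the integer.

[0] xor  $r0, $r2, $r2  →  {$r0:0, $r1:13, $r2:11, $r3:14}
[1] xori  $r2, $r1, 14  →  {$r0:0, $r1:13, $r2:3, $r3:14}
[2] bne  $r0, $r3, L7  →  {$r0:0, $r1:13, $r2:3, $r3:14}  ⟨branch taken⟩
[3] andi  $r1, $r2, 0  →  {$r0:0, $r1:0, $r2:3, $r3:14}
[7] nor  $r1, $r3, $r0  →  {$r0:0, $r1:65521, $r2:3, $r3:14}
[8] slti  $r3, $r3, 14  →  {$r0:0, $r1:65521, $r2:3, $r3:0}
[9] slt  $r0, $r2, $r1  →  {$r0:0, $r1:65521, $r2:3, $r3:0}

7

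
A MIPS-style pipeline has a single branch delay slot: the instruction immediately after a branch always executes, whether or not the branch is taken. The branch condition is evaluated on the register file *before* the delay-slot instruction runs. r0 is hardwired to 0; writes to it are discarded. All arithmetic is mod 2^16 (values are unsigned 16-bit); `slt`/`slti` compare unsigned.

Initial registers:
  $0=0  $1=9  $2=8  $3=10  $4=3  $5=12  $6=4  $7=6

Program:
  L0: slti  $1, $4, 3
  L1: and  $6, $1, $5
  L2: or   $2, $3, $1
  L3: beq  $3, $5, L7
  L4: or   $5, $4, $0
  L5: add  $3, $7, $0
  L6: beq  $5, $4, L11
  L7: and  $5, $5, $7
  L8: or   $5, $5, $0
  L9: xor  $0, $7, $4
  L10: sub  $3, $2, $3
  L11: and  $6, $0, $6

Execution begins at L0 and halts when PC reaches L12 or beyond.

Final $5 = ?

2

PC=0  slti  $1, $4, 3        | $0=0 $1=0 $2=8 $3=10 $4=3 $5=12 $6=4 $7=6
PC=1  and  $6, $1, $5        | $0=0 $1=0 $2=8 $3=10 $4=3 $5=12 $6=0 $7=6
PC=2  or   $2, $3, $1        | $0=0 $1=0 $2=10 $3=10 $4=3 $5=12 $6=0 $7=6
PC=3  beq  $3, $5, L7        | $0=0 $1=0 $2=10 $3=10 $4=3 $5=12 $6=0 $7=6  [not taken]
PC=4  or   $5, $4, $0        | $0=0 $1=0 $2=10 $3=10 $4=3 $5=3 $6=0 $7=6
PC=5  add  $3, $7, $0        | $0=0 $1=0 $2=10 $3=6 $4=3 $5=3 $6=0 $7=6
PC=6  beq  $5, $4, L11       | $0=0 $1=0 $2=10 $3=6 $4=3 $5=3 $6=0 $7=6  [TAKEN]
PC=7  and  $5, $5, $7        | $0=0 $1=0 $2=10 $3=6 $4=3 $5=2 $6=0 $7=6
PC=11 and  $6, $0, $6        | $0=0 $1=0 $2=10 $3=6 $4=3 $5=2 $6=0 $7=6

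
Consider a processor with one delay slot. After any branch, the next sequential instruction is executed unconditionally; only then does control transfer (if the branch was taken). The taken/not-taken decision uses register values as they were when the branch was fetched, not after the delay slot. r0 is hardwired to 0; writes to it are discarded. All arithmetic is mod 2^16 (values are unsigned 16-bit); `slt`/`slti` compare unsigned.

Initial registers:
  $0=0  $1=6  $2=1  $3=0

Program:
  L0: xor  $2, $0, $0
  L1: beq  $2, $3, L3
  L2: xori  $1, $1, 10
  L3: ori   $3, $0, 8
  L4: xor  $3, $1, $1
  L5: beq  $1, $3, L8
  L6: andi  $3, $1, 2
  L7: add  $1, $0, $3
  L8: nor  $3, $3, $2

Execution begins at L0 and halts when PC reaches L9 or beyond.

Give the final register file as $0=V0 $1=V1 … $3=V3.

[0] xor  $2, $0, $0  →  {$0:0, $1:6, $2:0, $3:0}
[1] beq  $2, $3, L3  →  {$0:0, $1:6, $2:0, $3:0}  ⟨branch taken⟩
[2] xori  $1, $1, 10  →  {$0:0, $1:12, $2:0, $3:0}
[3] ori   $3, $0, 8  →  {$0:0, $1:12, $2:0, $3:8}
[4] xor  $3, $1, $1  →  {$0:0, $1:12, $2:0, $3:0}
[5] beq  $1, $3, L8  →  {$0:0, $1:12, $2:0, $3:0}  ⟨branch fallthrough⟩
[6] andi  $3, $1, 2  →  {$0:0, $1:12, $2:0, $3:0}
[7] add  $1, $0, $3  →  {$0:0, $1:0, $2:0, $3:0}
[8] nor  $3, $3, $2  →  {$0:0, $1:0, $2:0, $3:65535}

$0=0 $1=0 $2=0 $3=65535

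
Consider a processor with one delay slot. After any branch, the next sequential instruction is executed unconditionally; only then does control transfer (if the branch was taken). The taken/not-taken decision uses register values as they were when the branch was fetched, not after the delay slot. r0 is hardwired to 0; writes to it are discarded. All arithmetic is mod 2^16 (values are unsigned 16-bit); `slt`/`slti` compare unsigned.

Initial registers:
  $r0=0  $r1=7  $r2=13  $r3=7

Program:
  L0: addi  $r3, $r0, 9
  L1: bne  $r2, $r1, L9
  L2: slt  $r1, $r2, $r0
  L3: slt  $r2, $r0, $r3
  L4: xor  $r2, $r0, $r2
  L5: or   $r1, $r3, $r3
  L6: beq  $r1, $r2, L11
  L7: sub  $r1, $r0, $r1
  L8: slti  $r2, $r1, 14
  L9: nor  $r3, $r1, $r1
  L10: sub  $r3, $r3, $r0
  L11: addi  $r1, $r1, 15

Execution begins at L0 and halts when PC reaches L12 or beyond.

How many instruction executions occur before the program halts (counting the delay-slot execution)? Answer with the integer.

6

  step pc=0: addi  $r3, $r0, 9  regs=(0,7,13,9)
  step pc=1: bne  $r2, $r1, L9  cond=T  regs=(0,7,13,9)
  step pc=2: slt  $r1, $r2, $r0  regs=(0,0,13,9)
  step pc=9: nor  $r3, $r1, $r1  regs=(0,0,13,65535)
  step pc=10: sub  $r3, $r3, $r0  regs=(0,0,13,65535)
  step pc=11: addi  $r1, $r1, 15  regs=(0,15,13,65535)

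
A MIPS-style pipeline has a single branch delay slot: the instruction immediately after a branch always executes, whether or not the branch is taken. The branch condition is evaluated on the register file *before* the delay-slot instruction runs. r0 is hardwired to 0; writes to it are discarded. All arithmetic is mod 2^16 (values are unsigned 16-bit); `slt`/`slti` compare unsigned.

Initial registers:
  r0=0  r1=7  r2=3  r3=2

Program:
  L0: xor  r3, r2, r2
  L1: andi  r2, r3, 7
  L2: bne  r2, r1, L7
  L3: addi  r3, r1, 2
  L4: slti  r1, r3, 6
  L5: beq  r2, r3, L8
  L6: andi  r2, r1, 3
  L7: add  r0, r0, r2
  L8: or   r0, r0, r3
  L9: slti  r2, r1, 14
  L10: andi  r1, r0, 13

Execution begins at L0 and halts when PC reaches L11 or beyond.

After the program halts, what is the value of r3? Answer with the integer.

9

#0 xor  r3, r2, r2 ; 0/7/3/0
#1 andi  r2, r3, 7 ; 0/7/0/0
#2 bne  r2, r1, L7 ; 0/7/0/0 ; →target
#3 addi  r3, r1, 2 ; 0/7/0/9
#7 add  r0, r0, r2 ; 0/7/0/9
#8 or   r0, r0, r3 ; 0/7/0/9
#9 slti  r2, r1, 14 ; 0/7/1/9
#10 andi  r1, r0, 13 ; 0/0/1/9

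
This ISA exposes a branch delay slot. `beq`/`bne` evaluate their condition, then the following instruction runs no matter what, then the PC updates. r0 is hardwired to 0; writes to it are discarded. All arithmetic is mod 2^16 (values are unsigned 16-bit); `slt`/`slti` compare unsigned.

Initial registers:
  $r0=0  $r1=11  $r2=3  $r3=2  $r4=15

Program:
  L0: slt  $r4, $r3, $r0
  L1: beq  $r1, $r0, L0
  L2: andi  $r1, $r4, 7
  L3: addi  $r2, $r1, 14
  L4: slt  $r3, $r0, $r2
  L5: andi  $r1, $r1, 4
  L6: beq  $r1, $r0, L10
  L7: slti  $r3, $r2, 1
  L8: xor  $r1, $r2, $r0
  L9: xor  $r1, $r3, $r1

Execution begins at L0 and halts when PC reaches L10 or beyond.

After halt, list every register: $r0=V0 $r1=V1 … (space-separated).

$r0=0 $r1=0 $r2=14 $r3=0 $r4=0

[0] slt  $r4, $r3, $r0  →  {$r0:0, $r1:11, $r2:3, $r3:2, $r4:0}
[1] beq  $r1, $r0, L0  →  {$r0:0, $r1:11, $r2:3, $r3:2, $r4:0}  ⟨branch fallthrough⟩
[2] andi  $r1, $r4, 7  →  {$r0:0, $r1:0, $r2:3, $r3:2, $r4:0}
[3] addi  $r2, $r1, 14  →  {$r0:0, $r1:0, $r2:14, $r3:2, $r4:0}
[4] slt  $r3, $r0, $r2  →  {$r0:0, $r1:0, $r2:14, $r3:1, $r4:0}
[5] andi  $r1, $r1, 4  →  {$r0:0, $r1:0, $r2:14, $r3:1, $r4:0}
[6] beq  $r1, $r0, L10  →  {$r0:0, $r1:0, $r2:14, $r3:1, $r4:0}  ⟨branch taken⟩
[7] slti  $r3, $r2, 1  →  {$r0:0, $r1:0, $r2:14, $r3:0, $r4:0}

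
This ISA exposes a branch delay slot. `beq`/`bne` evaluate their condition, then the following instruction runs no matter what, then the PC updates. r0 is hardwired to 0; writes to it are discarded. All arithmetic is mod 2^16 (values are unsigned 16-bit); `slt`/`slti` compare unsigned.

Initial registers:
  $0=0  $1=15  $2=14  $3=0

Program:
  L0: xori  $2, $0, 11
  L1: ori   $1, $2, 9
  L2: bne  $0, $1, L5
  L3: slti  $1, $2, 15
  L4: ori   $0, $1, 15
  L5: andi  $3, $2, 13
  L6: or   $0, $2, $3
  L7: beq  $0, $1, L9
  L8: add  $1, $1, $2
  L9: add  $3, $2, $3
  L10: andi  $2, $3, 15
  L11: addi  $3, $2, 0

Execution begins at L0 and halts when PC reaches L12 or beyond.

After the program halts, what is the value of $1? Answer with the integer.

12

#0 xori  $2, $0, 11 ; 0/15/11/0
#1 ori   $1, $2, 9 ; 0/11/11/0
#2 bne  $0, $1, L5 ; 0/11/11/0 ; →target
#3 slti  $1, $2, 15 ; 0/1/11/0
#5 andi  $3, $2, 13 ; 0/1/11/9
#6 or   $0, $2, $3 ; 0/1/11/9
#7 beq  $0, $1, L9 ; 0/1/11/9 ; →fallthru
#8 add  $1, $1, $2 ; 0/12/11/9
#9 add  $3, $2, $3 ; 0/12/11/20
#10 andi  $2, $3, 15 ; 0/12/4/20
#11 addi  $3, $2, 0 ; 0/12/4/4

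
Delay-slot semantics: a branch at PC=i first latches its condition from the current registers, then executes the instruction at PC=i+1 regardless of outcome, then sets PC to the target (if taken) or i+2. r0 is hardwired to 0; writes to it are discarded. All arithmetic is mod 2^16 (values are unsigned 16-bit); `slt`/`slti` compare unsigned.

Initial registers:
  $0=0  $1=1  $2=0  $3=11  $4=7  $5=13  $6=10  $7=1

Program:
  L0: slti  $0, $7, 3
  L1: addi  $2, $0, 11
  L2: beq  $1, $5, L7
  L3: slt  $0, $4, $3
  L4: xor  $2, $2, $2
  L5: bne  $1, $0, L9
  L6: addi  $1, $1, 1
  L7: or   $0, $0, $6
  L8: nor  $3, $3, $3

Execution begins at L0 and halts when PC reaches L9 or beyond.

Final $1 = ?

2

PC=0  slti  $0, $7, 3        | $0=0 $1=1 $2=0 $3=11 $4=7 $5=13 $6=10 $7=1
PC=1  addi  $2, $0, 11       | $0=0 $1=1 $2=11 $3=11 $4=7 $5=13 $6=10 $7=1
PC=2  beq  $1, $5, L7        | $0=0 $1=1 $2=11 $3=11 $4=7 $5=13 $6=10 $7=1  [not taken]
PC=3  slt  $0, $4, $3        | $0=0 $1=1 $2=11 $3=11 $4=7 $5=13 $6=10 $7=1
PC=4  xor  $2, $2, $2        | $0=0 $1=1 $2=0 $3=11 $4=7 $5=13 $6=10 $7=1
PC=5  bne  $1, $0, L9        | $0=0 $1=1 $2=0 $3=11 $4=7 $5=13 $6=10 $7=1  [TAKEN]
PC=6  addi  $1, $1, 1        | $0=0 $1=2 $2=0 $3=11 $4=7 $5=13 $6=10 $7=1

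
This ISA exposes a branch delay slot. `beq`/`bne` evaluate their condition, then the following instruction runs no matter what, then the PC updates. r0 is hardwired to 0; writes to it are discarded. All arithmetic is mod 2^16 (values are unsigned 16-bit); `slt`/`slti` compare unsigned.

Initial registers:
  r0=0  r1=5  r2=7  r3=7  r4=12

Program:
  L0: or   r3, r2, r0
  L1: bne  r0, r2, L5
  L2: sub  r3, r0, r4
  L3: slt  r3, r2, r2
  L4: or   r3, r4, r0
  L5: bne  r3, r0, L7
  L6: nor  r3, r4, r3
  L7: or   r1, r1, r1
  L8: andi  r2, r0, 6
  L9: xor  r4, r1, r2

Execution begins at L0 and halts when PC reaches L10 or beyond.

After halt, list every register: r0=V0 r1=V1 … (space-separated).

r0=0 r1=5 r2=0 r3=3 r4=5

PC=0  or   r3, r2, r0        | r0=0 r1=5 r2=7 r3=7 r4=12
PC=1  bne  r0, r2, L5        | r0=0 r1=5 r2=7 r3=7 r4=12  [TAKEN]
PC=2  sub  r3, r0, r4        | r0=0 r1=5 r2=7 r3=65524 r4=12
PC=5  bne  r3, r0, L7        | r0=0 r1=5 r2=7 r3=65524 r4=12  [TAKEN]
PC=6  nor  r3, r4, r3        | r0=0 r1=5 r2=7 r3=3 r4=12
PC=7  or   r1, r1, r1        | r0=0 r1=5 r2=7 r3=3 r4=12
PC=8  andi  r2, r0, 6        | r0=0 r1=5 r2=0 r3=3 r4=12
PC=9  xor  r4, r1, r2        | r0=0 r1=5 r2=0 r3=3 r4=5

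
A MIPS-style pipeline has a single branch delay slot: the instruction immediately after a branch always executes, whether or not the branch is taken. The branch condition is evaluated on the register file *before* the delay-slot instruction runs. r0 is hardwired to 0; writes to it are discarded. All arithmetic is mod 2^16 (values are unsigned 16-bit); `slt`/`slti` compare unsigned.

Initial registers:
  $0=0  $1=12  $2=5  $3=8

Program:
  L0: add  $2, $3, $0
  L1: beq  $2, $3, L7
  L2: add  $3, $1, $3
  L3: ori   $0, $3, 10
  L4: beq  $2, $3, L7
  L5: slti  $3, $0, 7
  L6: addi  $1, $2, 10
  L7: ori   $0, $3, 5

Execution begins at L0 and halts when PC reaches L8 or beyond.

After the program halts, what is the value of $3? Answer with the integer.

20

  step pc=0: add  $2, $3, $0  regs=(0,12,8,8)
  step pc=1: beq  $2, $3, L7  cond=T  regs=(0,12,8,8)
  step pc=2: add  $3, $1, $3  regs=(0,12,8,20)
  step pc=7: ori   $0, $3, 5  regs=(0,12,8,20)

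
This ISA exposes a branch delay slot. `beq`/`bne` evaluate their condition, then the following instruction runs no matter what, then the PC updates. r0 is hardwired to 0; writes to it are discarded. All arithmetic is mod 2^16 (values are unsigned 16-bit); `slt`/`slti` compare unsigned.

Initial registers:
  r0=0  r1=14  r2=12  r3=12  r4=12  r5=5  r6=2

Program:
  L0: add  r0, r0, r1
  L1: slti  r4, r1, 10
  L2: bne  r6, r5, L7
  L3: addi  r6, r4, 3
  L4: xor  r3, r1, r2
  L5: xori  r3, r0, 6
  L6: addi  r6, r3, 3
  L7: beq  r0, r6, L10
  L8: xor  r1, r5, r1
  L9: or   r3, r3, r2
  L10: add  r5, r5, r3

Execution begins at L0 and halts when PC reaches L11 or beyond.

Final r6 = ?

  step pc=0: add  r0, r0, r1  regs=(0,14,12,12,12,5,2)
  step pc=1: slti  r4, r1, 10  regs=(0,14,12,12,0,5,2)
  step pc=2: bne  r6, r5, L7  cond=T  regs=(0,14,12,12,0,5,2)
  step pc=3: addi  r6, r4, 3  regs=(0,14,12,12,0,5,3)
  step pc=7: beq  r0, r6, L10  cond=F  regs=(0,14,12,12,0,5,3)
  step pc=8: xor  r1, r5, r1  regs=(0,11,12,12,0,5,3)
  step pc=9: or   r3, r3, r2  regs=(0,11,12,12,0,5,3)
  step pc=10: add  r5, r5, r3  regs=(0,11,12,12,0,17,3)

3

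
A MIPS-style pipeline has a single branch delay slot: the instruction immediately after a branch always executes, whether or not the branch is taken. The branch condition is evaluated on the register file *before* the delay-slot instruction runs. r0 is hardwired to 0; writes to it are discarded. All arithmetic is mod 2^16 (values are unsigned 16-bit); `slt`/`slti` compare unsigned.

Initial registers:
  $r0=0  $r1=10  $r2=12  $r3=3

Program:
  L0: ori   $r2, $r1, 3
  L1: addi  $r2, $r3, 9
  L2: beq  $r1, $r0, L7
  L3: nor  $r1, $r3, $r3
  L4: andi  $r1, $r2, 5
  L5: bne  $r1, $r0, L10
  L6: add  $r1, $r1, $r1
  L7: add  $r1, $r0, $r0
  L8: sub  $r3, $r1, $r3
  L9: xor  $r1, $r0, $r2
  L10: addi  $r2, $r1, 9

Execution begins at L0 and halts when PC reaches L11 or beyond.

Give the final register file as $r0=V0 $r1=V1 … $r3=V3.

$r0=0 $r1=8 $r2=17 $r3=3

PC=0  ori   $r2, $r1, 3      | $r0=0 $r1=10 $r2=11 $r3=3
PC=1  addi  $r2, $r3, 9      | $r0=0 $r1=10 $r2=12 $r3=3
PC=2  beq  $r1, $r0, L7      | $r0=0 $r1=10 $r2=12 $r3=3  [not taken]
PC=3  nor  $r1, $r3, $r3     | $r0=0 $r1=65532 $r2=12 $r3=3
PC=4  andi  $r1, $r2, 5      | $r0=0 $r1=4 $r2=12 $r3=3
PC=5  bne  $r1, $r0, L10     | $r0=0 $r1=4 $r2=12 $r3=3  [TAKEN]
PC=6  add  $r1, $r1, $r1     | $r0=0 $r1=8 $r2=12 $r3=3
PC=10 addi  $r2, $r1, 9      | $r0=0 $r1=8 $r2=17 $r3=3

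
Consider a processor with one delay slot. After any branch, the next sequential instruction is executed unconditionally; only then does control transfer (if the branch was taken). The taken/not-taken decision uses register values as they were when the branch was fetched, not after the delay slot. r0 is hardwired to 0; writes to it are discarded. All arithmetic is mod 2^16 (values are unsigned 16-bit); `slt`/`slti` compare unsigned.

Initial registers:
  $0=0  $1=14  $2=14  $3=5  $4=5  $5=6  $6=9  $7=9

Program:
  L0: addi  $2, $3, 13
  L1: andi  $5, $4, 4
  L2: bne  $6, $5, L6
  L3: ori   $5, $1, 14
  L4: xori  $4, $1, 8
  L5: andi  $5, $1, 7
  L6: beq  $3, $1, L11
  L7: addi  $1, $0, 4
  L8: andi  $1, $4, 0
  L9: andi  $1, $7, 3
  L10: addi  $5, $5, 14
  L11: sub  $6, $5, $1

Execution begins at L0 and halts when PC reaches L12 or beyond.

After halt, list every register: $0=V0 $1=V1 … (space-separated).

$0=0 $1=1 $2=18 $3=5 $4=5 $5=28 $6=27 $7=9

[0] addi  $2, $3, 13  →  {$0:0, $1:14, $2:18, $3:5, $4:5, $5:6, $6:9, $7:9}
[1] andi  $5, $4, 4  →  {$0:0, $1:14, $2:18, $3:5, $4:5, $5:4, $6:9, $7:9}
[2] bne  $6, $5, L6  →  {$0:0, $1:14, $2:18, $3:5, $4:5, $5:4, $6:9, $7:9}  ⟨branch taken⟩
[3] ori   $5, $1, 14  →  {$0:0, $1:14, $2:18, $3:5, $4:5, $5:14, $6:9, $7:9}
[6] beq  $3, $1, L11  →  {$0:0, $1:14, $2:18, $3:5, $4:5, $5:14, $6:9, $7:9}  ⟨branch fallthrough⟩
[7] addi  $1, $0, 4  →  {$0:0, $1:4, $2:18, $3:5, $4:5, $5:14, $6:9, $7:9}
[8] andi  $1, $4, 0  →  {$0:0, $1:0, $2:18, $3:5, $4:5, $5:14, $6:9, $7:9}
[9] andi  $1, $7, 3  →  {$0:0, $1:1, $2:18, $3:5, $4:5, $5:14, $6:9, $7:9}
[10] addi  $5, $5, 14  →  {$0:0, $1:1, $2:18, $3:5, $4:5, $5:28, $6:9, $7:9}
[11] sub  $6, $5, $1  →  {$0:0, $1:1, $2:18, $3:5, $4:5, $5:28, $6:27, $7:9}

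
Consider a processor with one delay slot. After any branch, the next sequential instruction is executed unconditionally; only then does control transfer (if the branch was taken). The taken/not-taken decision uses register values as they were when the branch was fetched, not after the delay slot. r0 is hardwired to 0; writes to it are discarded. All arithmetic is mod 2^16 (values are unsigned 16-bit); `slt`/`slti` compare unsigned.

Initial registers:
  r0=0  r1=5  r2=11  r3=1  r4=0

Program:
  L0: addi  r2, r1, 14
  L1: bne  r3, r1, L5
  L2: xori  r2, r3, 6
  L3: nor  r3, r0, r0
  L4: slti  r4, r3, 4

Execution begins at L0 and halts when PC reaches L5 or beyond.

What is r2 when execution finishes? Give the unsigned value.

#0 addi  r2, r1, 14 ; 0/5/19/1/0
#1 bne  r3, r1, L5 ; 0/5/19/1/0 ; →target
#2 xori  r2, r3, 6 ; 0/5/7/1/0

7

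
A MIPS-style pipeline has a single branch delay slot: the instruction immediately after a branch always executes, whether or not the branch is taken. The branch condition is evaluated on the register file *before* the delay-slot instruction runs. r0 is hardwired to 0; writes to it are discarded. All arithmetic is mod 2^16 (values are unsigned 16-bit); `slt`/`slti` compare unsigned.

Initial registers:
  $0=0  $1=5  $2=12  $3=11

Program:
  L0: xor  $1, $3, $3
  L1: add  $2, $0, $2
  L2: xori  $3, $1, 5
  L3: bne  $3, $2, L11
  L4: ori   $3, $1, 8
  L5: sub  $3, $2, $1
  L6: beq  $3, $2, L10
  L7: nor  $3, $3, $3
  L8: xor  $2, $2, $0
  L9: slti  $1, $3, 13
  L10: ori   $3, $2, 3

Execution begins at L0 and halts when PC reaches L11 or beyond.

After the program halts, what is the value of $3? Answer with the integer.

[0] xor  $1, $3, $3  →  {$0:0, $1:0, $2:12, $3:11}
[1] add  $2, $0, $2  →  {$0:0, $1:0, $2:12, $3:11}
[2] xori  $3, $1, 5  →  {$0:0, $1:0, $2:12, $3:5}
[3] bne  $3, $2, L11  →  {$0:0, $1:0, $2:12, $3:5}  ⟨branch taken⟩
[4] ori   $3, $1, 8  →  {$0:0, $1:0, $2:12, $3:8}

8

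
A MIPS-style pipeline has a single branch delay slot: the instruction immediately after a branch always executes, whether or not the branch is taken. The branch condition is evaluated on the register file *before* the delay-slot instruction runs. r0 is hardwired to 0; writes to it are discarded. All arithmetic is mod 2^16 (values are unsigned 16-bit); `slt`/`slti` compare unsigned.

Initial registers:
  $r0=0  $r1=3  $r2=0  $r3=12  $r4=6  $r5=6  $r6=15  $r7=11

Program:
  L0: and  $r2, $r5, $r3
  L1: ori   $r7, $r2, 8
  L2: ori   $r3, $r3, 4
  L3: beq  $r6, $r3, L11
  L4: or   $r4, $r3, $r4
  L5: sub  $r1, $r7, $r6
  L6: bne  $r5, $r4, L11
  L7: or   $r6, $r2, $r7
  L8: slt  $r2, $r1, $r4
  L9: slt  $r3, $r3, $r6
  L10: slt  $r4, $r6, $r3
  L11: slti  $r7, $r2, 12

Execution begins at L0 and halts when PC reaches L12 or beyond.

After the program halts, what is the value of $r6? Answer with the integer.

12

  step pc=0: and  $r2, $r5, $r3  regs=(0,3,4,12,6,6,15,11)
  step pc=1: ori   $r7, $r2, 8  regs=(0,3,4,12,6,6,15,12)
  step pc=2: ori   $r3, $r3, 4  regs=(0,3,4,12,6,6,15,12)
  step pc=3: beq  $r6, $r3, L11  cond=F  regs=(0,3,4,12,6,6,15,12)
  step pc=4: or   $r4, $r3, $r4  regs=(0,3,4,12,14,6,15,12)
  step pc=5: sub  $r1, $r7, $r6  regs=(0,65533,4,12,14,6,15,12)
  step pc=6: bne  $r5, $r4, L11  cond=T  regs=(0,65533,4,12,14,6,15,12)
  step pc=7: or   $r6, $r2, $r7  regs=(0,65533,4,12,14,6,12,12)
  step pc=11: slti  $r7, $r2, 12  regs=(0,65533,4,12,14,6,12,1)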